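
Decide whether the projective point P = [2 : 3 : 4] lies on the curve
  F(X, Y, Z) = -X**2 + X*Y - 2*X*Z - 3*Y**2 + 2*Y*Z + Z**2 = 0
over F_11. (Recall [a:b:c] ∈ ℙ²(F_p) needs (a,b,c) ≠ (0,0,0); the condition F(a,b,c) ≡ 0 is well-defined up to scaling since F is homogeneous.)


F(2,3,4) ≡ 10 (mod 11); P is NOT on the curve.

Evaluate F(2, 3, 4) term-by-term (mod 11).
  -X**2 ↦ -1·4·1·1 = -4
  X*Y ↦ 1·2·3·1 = 6
  -2*X*Z ↦ -2·2·1·4 = -16
  -3*Y**2 ↦ -3·1·9·1 = -27
  2*Y*Z ↦ 2·1·3·4 = 24
  Z**2 ↦ 1·1·1·16 = 16
Sum: F(2, 3, 4) = (-4) + (6) + (-16) + (-27) + (24) + (16) = -1.
Reducing mod 11: -1 ≡ 10 (mod 11).
Since F(a, b, c) ≡ 10 ≠ 0 (mod 11), P does NOT lie on the curve.


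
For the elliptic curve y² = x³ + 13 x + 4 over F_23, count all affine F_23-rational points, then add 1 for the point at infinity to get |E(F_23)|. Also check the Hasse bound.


Affine points = {(0, 2), (0, 21), (1, 8), (1, 15), (3, 1), (3, 22), (7, 1), (7, 22), (11, 11), (11, 12), (12, 5), (12, 18), (13, 1), (13, 22), (14, 3), (14, 20), (15, 3), (15, 20), (17, 3), (17, 20), (19, 7), (19, 16), (21, 4), (21, 19), (22, 6), (22, 17)}; affine count = 26; |E(F_23)| = 27.

Discriminant check: Δ ∝ 4a³ + 27b² = 4·13³ + 27·4² = 4·2197 + 27·16 ≡ 20 (mod 23). Nonzero ⇒ E is nonsingular.
For each x ∈ F_23, compute rhs = x³ + 13·x + 4 mod 23, then count y ∈ F_23 with y² ≡ rhs.
  x = 0: rhs = 4, matching y values: 2, 21 (2 points).
  x = 1: rhs = 18, matching y values: 8, 15 (2 points).
  x = 2: rhs = 15, matching y values: none (0 points).
  x = 3: rhs = 1, matching y values: 1, 22 (2 points).
  x = 4: rhs = 5, matching y values: none (0 points).
  x = 5: rhs = 10, matching y values: none (0 points).
  x = 6: rhs = 22, matching y values: none (0 points).
  x = 7: rhs = 1, matching y values: 1, 22 (2 points).
  x = 8: rhs = 22, matching y values: none (0 points).
  x = 9: rhs = 22, matching y values: none (0 points).
  x = 10: rhs = 7, matching y values: none (0 points).
  x = 11: rhs = 6, matching y values: 11, 12 (2 points).
  x = 12: rhs = 2, matching y values: 5, 18 (2 points).
  x = 13: rhs = 1, matching y values: 1, 22 (2 points).
  x = 14: rhs = 9, matching y values: 3, 20 (2 points).
  x = 15: rhs = 9, matching y values: 3, 20 (2 points).
  x = 16: rhs = 7, matching y values: none (0 points).
  x = 17: rhs = 9, matching y values: 3, 20 (2 points).
  x = 18: rhs = 21, matching y values: none (0 points).
  x = 19: rhs = 3, matching y values: 7, 16 (2 points).
  x = 20: rhs = 7, matching y values: none (0 points).
  x = 21: rhs = 16, matching y values: 4, 19 (2 points).
  x = 22: rhs = 13, matching y values: 6, 17 (2 points).
Total affine count: 26.
Full point count |E(F_23)| = 26 + 1 = 27.
Hasse bound: |27 − (23+1)| = |3| = 3 ≤ 2√23 ≈ 9.5917 ✓.


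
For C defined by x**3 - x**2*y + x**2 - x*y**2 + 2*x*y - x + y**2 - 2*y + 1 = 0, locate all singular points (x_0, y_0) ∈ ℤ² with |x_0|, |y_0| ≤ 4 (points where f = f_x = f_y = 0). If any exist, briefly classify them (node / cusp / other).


Singular points: {(0, 1)}; classification: cusp.

Compute partial derivatives:
  f_x = 3*x**2 - 2*x*y + 2*x - y**2 + 2*y - 1.
  f_y = -x**2 - 2*x*y + 2*x + 2*y - 2.
Scan x_0 ∈ {−4, ..., 4}. For each x_0, f_y(x_0, y) is a polynomial in y; find its integer roots y ∈ {−4, ..., 4}, then test f_x and f at those candidates.
  x = -4: f_y(-4, y) = 10*y - 26; no integer root y with |y| ≤ 4.
  x = -3: f_y(-3, y) = 8*y - 17; no integer root y with |y| ≤ 4.
  x = -2: f_y(-2, y) = 6*y - 10; no integer root y with |y| ≤ 4.
  x = -1: f_y(-1, y) = 4*y - 5; no integer root y with |y| ≤ 4.
  x = 0: f_y(0, y) = 2*y - 2; vanishes at y ∈ {1}. (0, 1): f_x = 0, f = 0 — SINGULAR.
  x = 1: f_y(1, y) = -1; no integer root y with |y| ≤ 4.
  x = 2: f_y(2, y) = -2*y - 2; vanishes at y ∈ {-1}. (2, -1): f_x = 16 ≠ 0.
  x = 3: f_y(3, y) = -4*y - 5; no integer root y with |y| ≤ 4.
  x = 4: f_y(4, y) = -6*y - 10; no integer root y with |y| ≤ 4.
Only singular point on the grid: (0, 1).
Classify: substitute x = 0 + u, y = 1 + v and expand: f = u**3 - u**2*v - u*v**2 + v**2.
No constant or linear terms (consistent with a singular point). Quadratic part: v**2. Cubic part: u**3 - u**2*v - u*v**2.
The quadratic part v**2 is a perfect square, so there is a single (double) tangent line v = 0, i.e. y = 1. Restricting the cubic part to that line (v = 0) leaves u**3 ≠ 0, so f is not divisible by v and the branch is v² ≈ -u**3 to lowest order — this is a cusp.
Classification: cusp.


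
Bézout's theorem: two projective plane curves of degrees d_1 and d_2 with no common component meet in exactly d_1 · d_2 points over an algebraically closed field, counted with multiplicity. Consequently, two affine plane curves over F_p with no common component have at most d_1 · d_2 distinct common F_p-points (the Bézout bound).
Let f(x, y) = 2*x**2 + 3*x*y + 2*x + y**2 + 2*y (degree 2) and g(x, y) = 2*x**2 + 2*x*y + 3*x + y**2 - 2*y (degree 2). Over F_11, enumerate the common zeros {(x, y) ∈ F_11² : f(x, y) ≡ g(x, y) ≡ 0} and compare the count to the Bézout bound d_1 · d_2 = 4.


Common zeros: {(0, 0), (6, 5)}; count = 2; Bézout bound = 4.

deg(f) = 2, deg(g) = 2, so Bézout bound = 4.
Scan x ∈ F_11. For each x, list the y ∈ F_11 with f(x, y) ≡ 0 and those with g(x, y) ≡ 0 (mod 11); the common zeros in that column are the intersection.
  x = 0: f ≡ 0 at y ∈ {0, 9}; g ≡ 0 at y ∈ {0, 2}; common: {0}.
  x = 1: f ≡ 0 at y ∈ {7, 10}; g ≡ 0 at y ∈ ∅; common: ∅.
  x = 2: f ≡ 0 at y ∈ {5, 9}; g ≡ 0 at y ∈ {2, 7}; common: ∅.
  x = 3: f ≡ 0 at y ∈ {3, 8}; g ≡ 0 at y ∈ ∅; common: ∅.
  x = 4: f ≡ 0 at y ∈ {1, 7}; g ≡ 0 at y ∈ {0, 5}; common: ∅.
  x = 5: f ≡ 0 at y ∈ {6, 10}; g ≡ 0 at y ∈ ∅; common: ∅.
  x = 6: f ≡ 0 at y ∈ {5, 8}; g ≡ 0 at y ∈ {5, 7}; common: {5}.
  x = 7: f ≡ 0 at y ∈ {4, 6}; g ≡ 0 at y ∈ {1, 9}; common: ∅.
  x = 8: f ≡ 0 at y ∈ {3, 4}; g ≡ 0 at y ∈ ∅; common: ∅.
  x = 9: f ≡ 0 at y ∈ {2}; g ≡ 0 at y ∈ ∅; common: ∅.
  x = 10: f ≡ 0 at y ∈ {0, 1}; g ≡ 0 at y ∈ {6, 9}; common: ∅.
Collecting: common zeros = {(0, 0), (6, 5)}, so the count is 2.
Comparison with the Bézout bound: 2 ≤ 4 = deg(f)·deg(g), as expected for curves with no common component (the affine F_11-count falls short of the bound because intersections may lie at infinity, over extension fields, or carry multiplicity).


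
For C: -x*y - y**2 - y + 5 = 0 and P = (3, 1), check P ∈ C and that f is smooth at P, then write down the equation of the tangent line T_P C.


Tangent line at P: -x - 6*y + 9 = 0.

Step 1: f(3, 1) = 0, so P lies on C.
Step 2: partial derivatives
  f_x(x, y) = -y, f_y(x, y) = -x - 2*y - 1.
  f_x(P) = -1, f_y(P) = -6 (gradient nonzero, so P is smooth).
Step 3: tangent line at P: -1·(x − 3) + -6·(y − 1) = 0.
Expanding: -x - 6*y + 9 = 0.


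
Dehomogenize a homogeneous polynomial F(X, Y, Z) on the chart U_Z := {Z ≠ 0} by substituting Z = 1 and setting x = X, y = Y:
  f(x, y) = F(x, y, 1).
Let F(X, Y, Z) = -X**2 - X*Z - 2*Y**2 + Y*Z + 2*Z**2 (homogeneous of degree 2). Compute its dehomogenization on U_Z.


f(x, y) = -x**2 - x - 2*y**2 + y + 2

On U_Z we set Z = 1. Each monomial c·X^i·Y^j·Z^k in F becomes c·x^i·y^j·1^k = c·x^i·y^j.
Substituting Z = 1: F(X, Y, 1) = -x**2 - x - 2*y**2 + y + 2.
Note: deg(f) ≤ deg(F) = 2; strict inequality happens when F is divisible by Z (lost terms).


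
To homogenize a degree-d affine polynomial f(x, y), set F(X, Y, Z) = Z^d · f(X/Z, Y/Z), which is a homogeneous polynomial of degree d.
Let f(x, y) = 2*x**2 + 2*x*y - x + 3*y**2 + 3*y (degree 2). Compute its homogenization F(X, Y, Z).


F(X, Y, Z) = 2*X**2 + 2*X*Y - X*Z + 3*Y**2 + 3*Y*Z

deg(f) = 2.
Substitute x = X/Z, y = Y/Z into f, then multiply by Z^2.
  monomial 2·x^2·y^0 ↦ 2·X^2·Y^0·Z^0.
  monomial 2·x^1·y^1 ↦ 2·X^1·Y^1·Z^0.
  monomial -1·x^1·y^0 ↦ -1·X^1·Y^0·Z^1.
  monomial 3·x^0·y^2 ↦ 3·X^0·Y^2·Z^0.
  monomial 3·x^0·y^1 ↦ 3·X^0·Y^1·Z^1.
Collecting: F(X, Y, Z) = 2*X**2 + 2*X*Y - X*Z + 3*Y**2 + 3*Y*Z.


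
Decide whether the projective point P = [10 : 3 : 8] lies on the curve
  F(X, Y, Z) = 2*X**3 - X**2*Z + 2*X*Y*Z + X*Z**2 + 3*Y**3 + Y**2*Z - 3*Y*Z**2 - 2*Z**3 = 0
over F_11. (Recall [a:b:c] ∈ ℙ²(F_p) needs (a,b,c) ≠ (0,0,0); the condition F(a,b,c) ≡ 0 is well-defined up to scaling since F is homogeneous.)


F(10,3,8) ≡ 4 (mod 11); P is NOT on the curve.

Evaluate F(10, 3, 8) term-by-term (mod 11).
  2*X**3 ↦ 2·1000·1·1 = 2000
  -X**2*Z ↦ -1·100·1·8 = -800
  2*X*Y*Z ↦ 2·10·3·8 = 480
  X*Z**2 ↦ 1·10·1·64 = 640
  3*Y**3 ↦ 3·1·27·1 = 81
  Y**2*Z ↦ 1·1·9·8 = 72
  -3*Y*Z**2 ↦ -3·1·3·64 = -576
  -2*Z**3 ↦ -2·1·1·512 = -1024
Sum: F(10, 3, 8) = (2000) + (-800) + (480) + (640) + (81) + (72) + (-576) + (-1024) = 873.
Reducing mod 11: 873 ≡ 4 (mod 11).
Since F(a, b, c) ≡ 4 ≠ 0 (mod 11), P does NOT lie on the curve.


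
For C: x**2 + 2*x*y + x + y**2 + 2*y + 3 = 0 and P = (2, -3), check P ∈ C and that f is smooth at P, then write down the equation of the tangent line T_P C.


Tangent line at P: 2 - x = 0.

Step 1: f(2, -3) = 0, so P lies on C.
Step 2: partial derivatives
  f_x(x, y) = 2*x + 2*y + 1, f_y(x, y) = 2*x + 2*y + 2.
  f_x(P) = -1, f_y(P) = 0 (gradient nonzero, so P is smooth).
Step 3: tangent line at P: -1·(x − 2) + 0·(y − -3) = 0.
Expanding: 2 - x = 0.


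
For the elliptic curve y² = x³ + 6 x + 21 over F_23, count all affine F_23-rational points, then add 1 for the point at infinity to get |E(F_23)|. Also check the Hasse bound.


Affine points = {(2, 8), (2, 15), (8, 11), (8, 12), (10, 0), (12, 2), (12, 21), (15, 6), (15, 17), (16, 2), (16, 21), (18, 2), (18, 21), (19, 5), (19, 18), (21, 1), (21, 22)}; affine count = 17; |E(F_23)| = 18.

Discriminant check: Δ ∝ 4a³ + 27b² = 4·6³ + 27·21² = 4·216 + 27·441 ≡ 6 (mod 23). Nonzero ⇒ E is nonsingular.
For each x ∈ F_23, compute rhs = x³ + 6·x + 21 mod 23, then count y ∈ F_23 with y² ≡ rhs.
  x = 0: rhs = 21, matching y values: none (0 points).
  x = 1: rhs = 5, matching y values: none (0 points).
  x = 2: rhs = 18, matching y values: 8, 15 (2 points).
  x = 3: rhs = 20, matching y values: none (0 points).
  x = 4: rhs = 17, matching y values: none (0 points).
  x = 5: rhs = 15, matching y values: none (0 points).
  x = 6: rhs = 20, matching y values: none (0 points).
  x = 7: rhs = 15, matching y values: none (0 points).
  x = 8: rhs = 6, matching y values: 11, 12 (2 points).
  x = 9: rhs = 22, matching y values: none (0 points).
  x = 10: rhs = 0, matching y values: 0 (1 points).
  x = 11: rhs = 15, matching y values: none (0 points).
  x = 12: rhs = 4, matching y values: 2, 21 (2 points).
  x = 13: rhs = 19, matching y values: none (0 points).
  x = 14: rhs = 20, matching y values: none (0 points).
  x = 15: rhs = 13, matching y values: 6, 17 (2 points).
  x = 16: rhs = 4, matching y values: 2, 21 (2 points).
  x = 17: rhs = 22, matching y values: none (0 points).
  x = 18: rhs = 4, matching y values: 2, 21 (2 points).
  x = 19: rhs = 2, matching y values: 5, 18 (2 points).
  x = 20: rhs = 22, matching y values: none (0 points).
  x = 21: rhs = 1, matching y values: 1, 22 (2 points).
  x = 22: rhs = 14, matching y values: none (0 points).
Total affine count: 17.
Full point count |E(F_23)| = 17 + 1 = 18.
Hasse bound: |18 − (23+1)| = |-6| = 6 ≤ 2√23 ≈ 9.5917 ✓.


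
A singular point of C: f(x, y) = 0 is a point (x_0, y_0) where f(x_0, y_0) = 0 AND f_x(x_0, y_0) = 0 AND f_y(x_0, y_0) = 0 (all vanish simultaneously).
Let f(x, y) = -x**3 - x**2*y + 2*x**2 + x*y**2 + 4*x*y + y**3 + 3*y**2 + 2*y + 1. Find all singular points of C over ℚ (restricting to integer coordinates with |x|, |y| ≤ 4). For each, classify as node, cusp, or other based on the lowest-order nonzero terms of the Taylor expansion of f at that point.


Singular points: {(1, -1)}; classification: cusp.

Compute partial derivatives:
  f_x = -3*x**2 - 2*x*y + 4*x + y**2 + 4*y.
  f_y = -x**2 + 2*x*y + 4*x + 3*y**2 + 6*y + 2.
Scan x_0 ∈ {−4, ..., 4}. For each x_0, f_y(x_0, y) is a polynomial in y; find its integer roots y ∈ {−4, ..., 4}, then test f_x and f at those candidates.
  x = -4: f_y(-4, y) = 3*y**2 - 2*y - 30; no integer root y with |y| ≤ 4.
  x = -3: f_y(-3, y) = 3*y**2 - 19; no integer root y with |y| ≤ 4.
  x = -2: f_y(-2, y) = 3*y**2 + 2*y - 10; no integer root y with |y| ≤ 4.
  x = -1: f_y(-1, y) = 3*y**2 + 4*y - 3; no integer root y with |y| ≤ 4.
  x = 0: f_y(0, y) = 3*y**2 + 6*y + 2; no integer root y with |y| ≤ 4.
  x = 1: f_y(1, y) = 3*y**2 + 8*y + 5; vanishes at y ∈ {-1}. (1, -1): f_x = 0, f = 0 — SINGULAR.
  x = 2: f_y(2, y) = 3*y**2 + 10*y + 6; no integer root y with |y| ≤ 4.
  x = 3: f_y(3, y) = 3*y**2 + 12*y + 5; no integer root y with |y| ≤ 4.
  x = 4: f_y(4, y) = 3*y**2 + 14*y + 2; no integer root y with |y| ≤ 4.
Only singular point on the grid: (1, -1).
Classify: substitute x = 1 + u, y = -1 + v and expand: f = -u**3 - u**2*v + u*v**2 + v**3 + v**2.
No constant or linear terms (consistent with a singular point). Quadratic part: v**2. Cubic part: -u**3 - u**2*v + u*v**2 + v**3.
The quadratic part v**2 is a perfect square, so there is a single (double) tangent line v = 0, i.e. y = -1. Restricting the cubic part to that line (v = 0) leaves -u**3 ≠ 0, so f is not divisible by v and the branch is v² ≈ u**3 to lowest order — this is a cusp.
Classification: cusp.


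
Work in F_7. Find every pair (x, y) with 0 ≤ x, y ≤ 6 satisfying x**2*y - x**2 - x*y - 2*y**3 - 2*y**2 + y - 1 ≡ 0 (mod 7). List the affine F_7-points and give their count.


Affine F_7-points: {(0, 3), (3, 1), (4, 5), (5, 3), (6, 5)}; count = 5.

For each of the 49 pairs (x, y) ∈ F_7², evaluate f(x, y) mod 7. Record the zeros.
  x = 0: [0↦6, 1↦3, 2↦5, 3↦0, 4↦4, 5↦5, 6↦5]  zeros at y ∈ {3}
  x = 1: [0↦5, 1↦2, 2↦4, 3↦6, 4↦3, 5↦4, 6↦4]  zeros at y ∈ ∅
  x = 2: [0↦2, 1↦1, 2↦5, 3↦2, 4↦1, 5↦4, 6↦6]  zeros at y ∈ ∅
  x = 3: [0↦4, 1↦0, 2↦1, 3↦2, 4↦5, 5↦5, 6↦4]  zeros at y ∈ {1}
  x = 4: [0↦4, 1↦6, 2↦6, 3↦6, 4↦1, 5↦0, 6↦5]  zeros at y ∈ {5}
  x = 5: [0↦2, 1↦5, 2↦6, 3↦0, 4↦3, 5↦3, 6↦2]  zeros at y ∈ {3}
  x = 6: [0↦5, 1↦4, 2↦1, 3↦5, 4↦4, 5↦0, 6↦2]  zeros at y ∈ {5}
Collecting zeros: affine points = {(0, 3), (3, 1), (4, 5), (5, 3), (6, 5)}.
Total count |C(F_7)_aff| = 5.


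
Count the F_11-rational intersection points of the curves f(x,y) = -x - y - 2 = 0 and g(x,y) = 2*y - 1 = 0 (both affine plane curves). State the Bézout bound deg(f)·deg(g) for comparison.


Common zeros: {(3, 6)}; count = 1; Bézout bound = 1.

deg(f) = 1, deg(g) = 1, so Bézout bound = 1.
Scan x ∈ F_11. For each x, list the y ∈ F_11 with f(x, y) ≡ 0 and those with g(x, y) ≡ 0 (mod 11); the common zeros in that column are the intersection.
  x = 0: f ≡ 0 at y ∈ {9}; g ≡ 0 at y ∈ {6}; common: ∅.
  x = 1: f ≡ 0 at y ∈ {8}; g ≡ 0 at y ∈ {6}; common: ∅.
  x = 2: f ≡ 0 at y ∈ {7}; g ≡ 0 at y ∈ {6}; common: ∅.
  x = 3: f ≡ 0 at y ∈ {6}; g ≡ 0 at y ∈ {6}; common: {6}.
  x = 4: f ≡ 0 at y ∈ {5}; g ≡ 0 at y ∈ {6}; common: ∅.
  x = 5: f ≡ 0 at y ∈ {4}; g ≡ 0 at y ∈ {6}; common: ∅.
  x = 6: f ≡ 0 at y ∈ {3}; g ≡ 0 at y ∈ {6}; common: ∅.
  x = 7: f ≡ 0 at y ∈ {2}; g ≡ 0 at y ∈ {6}; common: ∅.
  x = 8: f ≡ 0 at y ∈ {1}; g ≡ 0 at y ∈ {6}; common: ∅.
  x = 9: f ≡ 0 at y ∈ {0}; g ≡ 0 at y ∈ {6}; common: ∅.
  x = 10: f ≡ 0 at y ∈ {10}; g ≡ 0 at y ∈ {6}; common: ∅.
Collecting: common zeros = {(3, 6)}, so the count is 1.
Comparison with the Bézout bound: 1 ≤ 1 = deg(f)·deg(g), as expected for curves with no common component (the bound is attained).


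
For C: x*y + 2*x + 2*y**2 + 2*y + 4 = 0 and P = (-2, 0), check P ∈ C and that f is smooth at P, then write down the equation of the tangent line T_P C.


Tangent line at P: 2*x + 4 = 0.

Step 1: f(-2, 0) = 0, so P lies on C.
Step 2: partial derivatives
  f_x(x, y) = y + 2, f_y(x, y) = x + 4*y + 2.
  f_x(P) = 2, f_y(P) = 0 (gradient nonzero, so P is smooth).
Step 3: tangent line at P: 2·(x − -2) + 0·(y − 0) = 0.
Expanding: 2*x + 4 = 0.


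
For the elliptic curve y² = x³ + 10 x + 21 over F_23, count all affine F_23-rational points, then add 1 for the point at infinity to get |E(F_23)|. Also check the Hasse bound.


Affine points = {(1, 3), (1, 20), (2, 7), (2, 16), (3, 3), (3, 20), (5, 9), (5, 14), (9, 9), (9, 14), (11, 6), (11, 17), (12, 11), (12, 12), (13, 5), (13, 18), (15, 2), (15, 21), (19, 3), (19, 20), (21, 4), (21, 19)}; affine count = 22; |E(F_23)| = 23.

Discriminant check: Δ ∝ 4a³ + 27b² = 4·10³ + 27·21² = 4·1000 + 27·441 ≡ 14 (mod 23). Nonzero ⇒ E is nonsingular.
For each x ∈ F_23, compute rhs = x³ + 10·x + 21 mod 23, then count y ∈ F_23 with y² ≡ rhs.
  x = 0: rhs = 21, matching y values: none (0 points).
  x = 1: rhs = 9, matching y values: 3, 20 (2 points).
  x = 2: rhs = 3, matching y values: 7, 16 (2 points).
  x = 3: rhs = 9, matching y values: 3, 20 (2 points).
  x = 4: rhs = 10, matching y values: none (0 points).
  x = 5: rhs = 12, matching y values: 9, 14 (2 points).
  x = 6: rhs = 21, matching y values: none (0 points).
  x = 7: rhs = 20, matching y values: none (0 points).
  x = 8: rhs = 15, matching y values: none (0 points).
  x = 9: rhs = 12, matching y values: 9, 14 (2 points).
  x = 10: rhs = 17, matching y values: none (0 points).
  x = 11: rhs = 13, matching y values: 6, 17 (2 points).
  x = 12: rhs = 6, matching y values: 11, 12 (2 points).
  x = 13: rhs = 2, matching y values: 5, 18 (2 points).
  x = 14: rhs = 7, matching y values: none (0 points).
  x = 15: rhs = 4, matching y values: 2, 21 (2 points).
  x = 16: rhs = 22, matching y values: none (0 points).
  x = 17: rhs = 21, matching y values: none (0 points).
  x = 18: rhs = 7, matching y values: none (0 points).
  x = 19: rhs = 9, matching y values: 3, 20 (2 points).
  x = 20: rhs = 10, matching y values: none (0 points).
  x = 21: rhs = 16, matching y values: 4, 19 (2 points).
  x = 22: rhs = 10, matching y values: none (0 points).
Total affine count: 22.
Full point count |E(F_23)| = 22 + 1 = 23.
Hasse bound: |23 − (23+1)| = |-1| = 1 ≤ 2√23 ≈ 9.5917 ✓.


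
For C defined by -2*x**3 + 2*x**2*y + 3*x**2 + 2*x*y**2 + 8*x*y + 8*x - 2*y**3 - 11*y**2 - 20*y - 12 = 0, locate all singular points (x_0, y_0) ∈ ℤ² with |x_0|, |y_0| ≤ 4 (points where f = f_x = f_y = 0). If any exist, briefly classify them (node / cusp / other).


Singular points: {(0, -2)}; classification: node.

Compute partial derivatives:
  f_x = -6*x**2 + 4*x*y + 6*x + 2*y**2 + 8*y + 8.
  f_y = 2*x**2 + 4*x*y + 8*x - 6*y**2 - 22*y - 20.
Scan x_0 ∈ {−4, ..., 4}. For each x_0, f_y(x_0, y) is a polynomial in y; find its integer roots y ∈ {−4, ..., 4}, then test f_x and f at those candidates.
  x = -4: f_y(-4, y) = -6*y**2 - 38*y - 20; no integer root y with |y| ≤ 4.
  x = -3: f_y(-3, y) = -6*y**2 - 34*y - 26; no integer root y with |y| ≤ 4.
  x = -2: f_y(-2, y) = -6*y**2 - 30*y - 28; no integer root y with |y| ≤ 4.
  x = -1: f_y(-1, y) = -6*y**2 - 26*y - 26; no integer root y with |y| ≤ 4.
  x = 0: f_y(0, y) = -6*y**2 - 22*y - 20; vanishes at y ∈ {-2}. (0, -2): f_x = 0, f = 0 — SINGULAR.
  x = 1: f_y(1, y) = -6*y**2 - 18*y - 10; no integer root y with |y| ≤ 4.
  x = 2: f_y(2, y) = -6*y**2 - 14*y + 4; no integer root y with |y| ≤ 4.
  x = 3: f_y(3, y) = -6*y**2 - 10*y + 22; no integer root y with |y| ≤ 4.
  x = 4: f_y(4, y) = -6*y**2 - 6*y + 44; no integer root y with |y| ≤ 4.
Only singular point on the grid: (0, -2).
Classify: substitute x = 0 + u, y = -2 + v and expand: f = -2*u**3 + 2*u**2*v - u**2 + 2*u*v**2 - 2*v**3 + v**2.
No constant or linear terms (consistent with a singular point). Quadratic part: -u**2 + v**2. Cubic part: -2*u**3 + 2*u**2*v + 2*u*v**2 - 2*v**3.
The quadratic part v**2 - u**2 = (v − u)(v + u) splits into two distinct linear factors, so there are two distinct tangent lines y − -2 = ±(x − 0) — this is a node (ordinary double point).
Classification: node.


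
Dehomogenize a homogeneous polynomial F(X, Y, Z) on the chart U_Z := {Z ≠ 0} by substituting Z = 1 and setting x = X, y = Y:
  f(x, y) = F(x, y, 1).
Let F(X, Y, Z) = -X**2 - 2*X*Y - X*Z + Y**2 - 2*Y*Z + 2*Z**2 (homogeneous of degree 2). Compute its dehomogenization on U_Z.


f(x, y) = -x**2 - 2*x*y - x + y**2 - 2*y + 2

On U_Z we set Z = 1. Each monomial c·X^i·Y^j·Z^k in F becomes c·x^i·y^j·1^k = c·x^i·y^j.
Substituting Z = 1: F(X, Y, 1) = -x**2 - 2*x*y - x + y**2 - 2*y + 2.
Note: deg(f) ≤ deg(F) = 2; strict inequality happens when F is divisible by Z (lost terms).


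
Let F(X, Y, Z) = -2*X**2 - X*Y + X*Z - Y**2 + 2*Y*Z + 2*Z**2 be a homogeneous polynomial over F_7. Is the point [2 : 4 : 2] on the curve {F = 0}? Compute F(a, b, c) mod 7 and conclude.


F(2,4,2) ≡ 3 (mod 7); P is NOT on the curve.

Evaluate F(2, 4, 2) term-by-term (mod 7).
  -2*X**2 ↦ -2·4·1·1 = -8
  -X*Y ↦ -1·2·4·1 = -8
  X*Z ↦ 1·2·1·2 = 4
  -Y**2 ↦ -1·1·16·1 = -16
  2*Y*Z ↦ 2·1·4·2 = 16
  2*Z**2 ↦ 2·1·1·4 = 8
Sum: F(2, 4, 2) = (-8) + (-8) + (4) + (-16) + (16) + (8) = -4.
Reducing mod 7: -4 ≡ 3 (mod 7).
Since F(a, b, c) ≡ 3 ≠ 0 (mod 7), P does NOT lie on the curve.


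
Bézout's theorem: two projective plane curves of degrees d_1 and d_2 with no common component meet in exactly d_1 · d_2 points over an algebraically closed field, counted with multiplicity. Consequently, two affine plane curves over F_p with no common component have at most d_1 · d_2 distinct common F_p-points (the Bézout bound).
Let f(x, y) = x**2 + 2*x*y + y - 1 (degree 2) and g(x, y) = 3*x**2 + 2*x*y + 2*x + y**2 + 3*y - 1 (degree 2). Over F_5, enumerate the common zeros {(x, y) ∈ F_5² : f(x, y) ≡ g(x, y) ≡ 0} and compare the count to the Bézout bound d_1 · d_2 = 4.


Common zeros: {(4, 0)}; count = 1; Bézout bound = 4.

deg(f) = 2, deg(g) = 2, so Bézout bound = 4.
Scan x ∈ F_5. For each x, list the y ∈ F_5 with f(x, y) ≡ 0 and those with g(x, y) ≡ 0 (mod 5); the common zeros in that column are the intersection.
  x = 0: f ≡ 0 at y ∈ {1}; g ≡ 0 at y ∈ ∅; common: ∅.
  x = 1: f ≡ 0 at y ∈ {0}; g ≡ 0 at y ∈ {1, 4}; common: ∅.
  x = 2: f ≡ 0 at y ∈ ∅; g ≡ 0 at y ∈ {0, 3}; common: ∅.
  x = 3: f ≡ 0 at y ∈ {1}; g ≡ 0 at y ∈ ∅; common: ∅.
  x = 4: f ≡ 0 at y ∈ {0}; g ≡ 0 at y ∈ {0, 4}; common: {0}.
Collecting: common zeros = {(4, 0)}, so the count is 1.
Comparison with the Bézout bound: 1 ≤ 4 = deg(f)·deg(g), as expected for curves with no common component (the affine F_5-count falls short of the bound because intersections may lie at infinity, over extension fields, or carry multiplicity).


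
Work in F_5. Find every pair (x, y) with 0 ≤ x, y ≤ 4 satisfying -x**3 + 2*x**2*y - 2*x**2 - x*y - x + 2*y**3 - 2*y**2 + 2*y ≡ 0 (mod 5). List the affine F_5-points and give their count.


Affine F_5-points: {(0, 0), (1, 2), (2, 1), (2, 4), (4, 0), (4, 1)}; count = 6.

For each of the 25 pairs (x, y) ∈ F_5², evaluate f(x, y) mod 5. Record the zeros.
  x = 0: [0↦0, 1↦2, 2↦2, 3↦2, 4↦4]  zeros at y ∈ {0}
  x = 1: [0↦1, 1↦4, 2↦0, 3↦1, 4↦4]  zeros at y ∈ {2}
  x = 2: [0↦2, 1↦0, 2↦1, 3↦2, 4↦0]  zeros at y ∈ {1, 4}
  x = 3: [0↦2, 1↦4, 2↦4, 3↦4, 4↦1]  zeros at y ∈ ∅
  x = 4: [0↦0, 1↦0, 2↦3, 3↦1, 4↦1]  zeros at y ∈ {0, 1}
Collecting zeros: affine points = {(0, 0), (1, 2), (2, 1), (2, 4), (4, 0), (4, 1)}.
Total count |C(F_5)_aff| = 6.


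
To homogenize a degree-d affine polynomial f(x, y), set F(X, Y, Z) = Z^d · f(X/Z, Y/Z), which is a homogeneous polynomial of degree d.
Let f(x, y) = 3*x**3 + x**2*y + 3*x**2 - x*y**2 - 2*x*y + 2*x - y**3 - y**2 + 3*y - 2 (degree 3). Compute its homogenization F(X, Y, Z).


F(X, Y, Z) = 3*X**3 + X**2*Y + 3*X**2*Z - X*Y**2 - 2*X*Y*Z + 2*X*Z**2 - Y**3 - Y**2*Z + 3*Y*Z**2 - 2*Z**3

deg(f) = 3.
Substitute x = X/Z, y = Y/Z into f, then multiply by Z^3.
  monomial 3·x^3·y^0 ↦ 3·X^3·Y^0·Z^0.
  monomial 1·x^2·y^1 ↦ 1·X^2·Y^1·Z^0.
  monomial 3·x^2·y^0 ↦ 3·X^2·Y^0·Z^1.
  monomial -1·x^1·y^2 ↦ -1·X^1·Y^2·Z^0.
  monomial -2·x^1·y^1 ↦ -2·X^1·Y^1·Z^1.
  monomial 2·x^1·y^0 ↦ 2·X^1·Y^0·Z^2.
  monomial -1·x^0·y^3 ↦ -1·X^0·Y^3·Z^0.
  monomial -1·x^0·y^2 ↦ -1·X^0·Y^2·Z^1.
  monomial 3·x^0·y^1 ↦ 3·X^0·Y^1·Z^2.
  monomial -2·x^0·y^0 ↦ -2·X^0·Y^0·Z^3.
Collecting: F(X, Y, Z) = 3*X**3 + X**2*Y + 3*X**2*Z - X*Y**2 - 2*X*Y*Z + 2*X*Z**2 - Y**3 - Y**2*Z + 3*Y*Z**2 - 2*Z**3.


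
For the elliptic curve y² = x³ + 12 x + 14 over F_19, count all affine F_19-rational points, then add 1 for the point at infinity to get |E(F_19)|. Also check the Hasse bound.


Affine points = {(3, 1), (3, 18), (5, 3), (5, 16), (6, 6), (6, 13), (7, 2), (7, 17), (12, 9), (12, 10), (13, 7), (13, 12), (14, 0), (15, 4), (15, 15), (17, 1), (17, 18), (18, 1), (18, 18)}; affine count = 19; |E(F_19)| = 20.

Discriminant check: Δ ∝ 4a³ + 27b² = 4·12³ + 27·14² = 4·1728 + 27·196 ≡ 6 (mod 19). Nonzero ⇒ E is nonsingular.
For each x ∈ F_19, compute rhs = x³ + 12·x + 14 mod 19, then count y ∈ F_19 with y² ≡ rhs.
  x = 0: rhs = 14, matching y values: none (0 points).
  x = 1: rhs = 8, matching y values: none (0 points).
  x = 2: rhs = 8, matching y values: none (0 points).
  x = 3: rhs = 1, matching y values: 1, 18 (2 points).
  x = 4: rhs = 12, matching y values: none (0 points).
  x = 5: rhs = 9, matching y values: 3, 16 (2 points).
  x = 6: rhs = 17, matching y values: 6, 13 (2 points).
  x = 7: rhs = 4, matching y values: 2, 17 (2 points).
  x = 8: rhs = 14, matching y values: none (0 points).
  x = 9: rhs = 15, matching y values: none (0 points).
  x = 10: rhs = 13, matching y values: none (0 points).
  x = 11: rhs = 14, matching y values: none (0 points).
  x = 12: rhs = 5, matching y values: 9, 10 (2 points).
  x = 13: rhs = 11, matching y values: 7, 12 (2 points).
  x = 14: rhs = 0, matching y values: 0 (1 points).
  x = 15: rhs = 16, matching y values: 4, 15 (2 points).
  x = 16: rhs = 8, matching y values: none (0 points).
  x = 17: rhs = 1, matching y values: 1, 18 (2 points).
  x = 18: rhs = 1, matching y values: 1, 18 (2 points).
Total affine count: 19.
Full point count |E(F_19)| = 19 + 1 = 20.
Hasse bound: |20 − (19+1)| = |0| = 0 ≤ 2√19 ≈ 8.7178 ✓.


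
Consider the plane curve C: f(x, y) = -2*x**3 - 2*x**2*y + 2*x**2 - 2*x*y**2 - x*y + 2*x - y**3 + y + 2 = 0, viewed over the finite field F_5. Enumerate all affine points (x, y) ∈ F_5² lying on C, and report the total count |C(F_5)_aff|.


Affine F_5-points: {(1, 4), (3, 1), (3, 2), (4, 1), (4, 3)}; count = 5.

For each of the 25 pairs (x, y) ∈ F_5², evaluate f(x, y) mod 5. Record the zeros.
  x = 0: [0↦2, 1↦2, 2↦1, 3↦3, 4↦2]  zeros at y ∈ ∅
  x = 1: [0↦4, 1↦4, 2↦4, 3↦3, 4↦0]  zeros at y ∈ {4}
  x = 2: [0↦3, 1↦4, 2↦1, 3↦3, 4↦4]  zeros at y ∈ ∅
  x = 3: [0↦2, 1↦0, 2↦0, 3↦1, 4↦2]  zeros at y ∈ {1, 2}
  x = 4: [0↦4, 1↦0, 2↦4, 3↦0, 4↦2]  zeros at y ∈ {1, 3}
Collecting zeros: affine points = {(1, 4), (3, 1), (3, 2), (4, 1), (4, 3)}.
Total count |C(F_5)_aff| = 5.


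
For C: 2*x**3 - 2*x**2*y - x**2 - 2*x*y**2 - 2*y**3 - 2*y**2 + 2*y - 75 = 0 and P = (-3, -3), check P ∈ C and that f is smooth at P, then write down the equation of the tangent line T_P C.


Tangent line at P: 6*x - 94*y - 264 = 0.

Step 1: f(-3, -3) = 0, so P lies on C.
Step 2: partial derivatives
  f_x(x, y) = 6*x**2 - 4*x*y - 2*x - 2*y**2, f_y(x, y) = -2*x**2 - 4*x*y - 6*y**2 - 4*y + 2.
  f_x(P) = 6, f_y(P) = -94 (gradient nonzero, so P is smooth).
Step 3: tangent line at P: 6·(x − -3) + -94·(y − -3) = 0.
Expanding: 6*x - 94*y - 264 = 0.


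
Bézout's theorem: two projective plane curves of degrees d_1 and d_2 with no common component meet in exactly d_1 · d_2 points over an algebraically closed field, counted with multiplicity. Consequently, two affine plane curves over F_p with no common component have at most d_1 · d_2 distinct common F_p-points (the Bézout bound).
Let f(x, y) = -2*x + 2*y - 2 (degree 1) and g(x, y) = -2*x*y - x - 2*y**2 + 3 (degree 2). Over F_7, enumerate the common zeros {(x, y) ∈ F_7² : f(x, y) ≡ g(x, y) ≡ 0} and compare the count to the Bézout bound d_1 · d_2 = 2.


Common zeros: {(3, 4), (4, 5)}; count = 2; Bézout bound = 2.

deg(f) = 1, deg(g) = 2, so Bézout bound = 2.
Scan x ∈ F_7. For each x, list the y ∈ F_7 with f(x, y) ≡ 0 and those with g(x, y) ≡ 0 (mod 7); the common zeros in that column are the intersection.
  x = 0: f ≡ 0 at y ∈ {1}; g ≡ 0 at y ∈ ∅; common: ∅.
  x = 1: f ≡ 0 at y ∈ {2}; g ≡ 0 at y ∈ ∅; common: ∅.
  x = 2: f ≡ 0 at y ∈ {3}; g ≡ 0 at y ∈ ∅; common: ∅.
  x = 3: f ≡ 0 at y ∈ {4}; g ≡ 0 at y ∈ {0, 4}; common: {4}.
  x = 4: f ≡ 0 at y ∈ {5}; g ≡ 0 at y ∈ {5}; common: {5}.
  x = 5: f ≡ 0 at y ∈ {6}; g ≡ 0 at y ∈ {1}; common: ∅.
  x = 6: f ≡ 0 at y ∈ {0}; g ≡ 0 at y ∈ {2, 6}; common: ∅.
Collecting: common zeros = {(3, 4), (4, 5)}, so the count is 2.
Comparison with the Bézout bound: 2 ≤ 2 = deg(f)·deg(g), as expected for curves with no common component (the bound is attained).


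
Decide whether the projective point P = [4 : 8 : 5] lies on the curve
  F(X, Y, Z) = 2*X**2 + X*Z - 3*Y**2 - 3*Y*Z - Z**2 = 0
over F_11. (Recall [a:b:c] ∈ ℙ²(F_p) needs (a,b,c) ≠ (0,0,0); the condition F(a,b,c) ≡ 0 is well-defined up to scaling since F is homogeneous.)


F(4,8,5) ≡ 1 (mod 11); P is NOT on the curve.

Evaluate F(4, 8, 5) term-by-term (mod 11).
  2*X**2 ↦ 2·16·1·1 = 32
  X*Z ↦ 1·4·1·5 = 20
  -3*Y**2 ↦ -3·1·64·1 = -192
  -3*Y*Z ↦ -3·1·8·5 = -120
  -Z**2 ↦ -1·1·1·25 = -25
Sum: F(4, 8, 5) = (32) + (20) + (-192) + (-120) + (-25) = -285.
Reducing mod 11: -285 ≡ 1 (mod 11).
Since F(a, b, c) ≡ 1 ≠ 0 (mod 11), P does NOT lie on the curve.


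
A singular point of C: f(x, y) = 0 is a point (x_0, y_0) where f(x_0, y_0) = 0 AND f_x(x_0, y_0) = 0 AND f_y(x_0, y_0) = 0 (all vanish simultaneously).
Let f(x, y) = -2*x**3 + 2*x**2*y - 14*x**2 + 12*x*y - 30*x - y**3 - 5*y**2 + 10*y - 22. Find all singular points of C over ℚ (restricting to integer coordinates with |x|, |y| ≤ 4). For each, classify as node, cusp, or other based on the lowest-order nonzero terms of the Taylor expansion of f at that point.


Singular points: {(-3, -2)}; classification: cusp.

Compute partial derivatives:
  f_x = -6*x**2 + 4*x*y - 28*x + 12*y - 30.
  f_y = 2*x**2 + 12*x - 3*y**2 - 10*y + 10.
Scan x_0 ∈ {−4, ..., 4}. For each x_0, f_y(x_0, y) is a polynomial in y; find its integer roots y ∈ {−4, ..., 4}, then test f_x and f at those candidates.
  x = -4: f_y(-4, y) = -3*y**2 - 10*y - 6; no integer root y with |y| ≤ 4.
  x = -3: f_y(-3, y) = -3*y**2 - 10*y - 8; vanishes at y ∈ {-2}. (-3, -2): f_x = 0, f = 0 — SINGULAR.
  x = -2: f_y(-2, y) = -3*y**2 - 10*y - 6; no integer root y with |y| ≤ 4.
  x = -1: f_y(-1, y) = -3*y**2 - 10*y; vanishes at y ∈ {0}. (-1, 0): f_x = -8 ≠ 0.
  x = 0: f_y(0, y) = -3*y**2 - 10*y + 10; no integer root y with |y| ≤ 4.
  x = 1: f_y(1, y) = -3*y**2 - 10*y + 24; no integer root y with |y| ≤ 4.
  x = 2: f_y(2, y) = -3*y**2 - 10*y + 42; no integer root y with |y| ≤ 4.
  x = 3: f_y(3, y) = -3*y**2 - 10*y + 64; no integer root y with |y| ≤ 4.
  x = 4: f_y(4, y) = -3*y**2 - 10*y + 90; no integer root y with |y| ≤ 4.
Only singular point on the grid: (-3, -2).
Classify: substitute x = -3 + u, y = -2 + v and expand: f = -2*u**3 + 2*u**2*v - v**3 + v**2.
No constant or linear terms (consistent with a singular point). Quadratic part: v**2. Cubic part: -2*u**3 + 2*u**2*v - v**3.
The quadratic part v**2 is a perfect square, so there is a single (double) tangent line v = 0, i.e. y = -2. Restricting the cubic part to that line (v = 0) leaves -2*u**3 ≠ 0, so f is not divisible by v and the branch is v² ≈ 2*u**3 to lowest order — this is a cusp.
Classification: cusp.


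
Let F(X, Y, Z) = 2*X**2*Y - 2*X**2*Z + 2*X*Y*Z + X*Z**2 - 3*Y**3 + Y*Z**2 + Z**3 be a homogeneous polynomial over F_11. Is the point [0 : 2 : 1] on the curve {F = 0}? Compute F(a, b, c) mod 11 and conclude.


F(0,2,1) ≡ 1 (mod 11); P is NOT on the curve.

Evaluate F(0, 2, 1) term-by-term (mod 11).
  2*X**2*Y ↦ 2·0·2·1 = 0
  -2*X**2*Z ↦ -2·0·1·1 = 0
  2*X*Y*Z ↦ 2·0·2·1 = 0
  X*Z**2 ↦ 1·0·1·1 = 0
  -3*Y**3 ↦ -3·1·8·1 = -24
  Y*Z**2 ↦ 1·1·2·1 = 2
  Z**3 ↦ 1·1·1·1 = 1
Sum: F(0, 2, 1) = (0) + (0) + (0) + (0) + (-24) + (2) + (1) = -21.
Reducing mod 11: -21 ≡ 1 (mod 11).
Since F(a, b, c) ≡ 1 ≠ 0 (mod 11), P does NOT lie on the curve.


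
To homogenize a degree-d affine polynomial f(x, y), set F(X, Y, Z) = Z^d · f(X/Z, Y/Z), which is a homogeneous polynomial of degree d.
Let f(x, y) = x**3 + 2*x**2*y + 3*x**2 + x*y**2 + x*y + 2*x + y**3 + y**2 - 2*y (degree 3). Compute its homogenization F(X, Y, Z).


F(X, Y, Z) = X**3 + 2*X**2*Y + 3*X**2*Z + X*Y**2 + X*Y*Z + 2*X*Z**2 + Y**3 + Y**2*Z - 2*Y*Z**2

deg(f) = 3.
Substitute x = X/Z, y = Y/Z into f, then multiply by Z^3.
  monomial 1·x^3·y^0 ↦ 1·X^3·Y^0·Z^0.
  monomial 2·x^2·y^1 ↦ 2·X^2·Y^1·Z^0.
  monomial 3·x^2·y^0 ↦ 3·X^2·Y^0·Z^1.
  monomial 1·x^1·y^2 ↦ 1·X^1·Y^2·Z^0.
  monomial 1·x^1·y^1 ↦ 1·X^1·Y^1·Z^1.
  monomial 2·x^1·y^0 ↦ 2·X^1·Y^0·Z^2.
  monomial 1·x^0·y^3 ↦ 1·X^0·Y^3·Z^0.
  monomial 1·x^0·y^2 ↦ 1·X^0·Y^2·Z^1.
  monomial -2·x^0·y^1 ↦ -2·X^0·Y^1·Z^2.
Collecting: F(X, Y, Z) = X**3 + 2*X**2*Y + 3*X**2*Z + X*Y**2 + X*Y*Z + 2*X*Z**2 + Y**3 + Y**2*Z - 2*Y*Z**2.


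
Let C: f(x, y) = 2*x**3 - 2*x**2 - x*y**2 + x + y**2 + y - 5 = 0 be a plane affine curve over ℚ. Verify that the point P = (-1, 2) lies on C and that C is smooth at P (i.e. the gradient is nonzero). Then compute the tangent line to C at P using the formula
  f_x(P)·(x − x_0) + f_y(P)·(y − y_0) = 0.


Tangent line at P: 7*x + 9*y - 11 = 0.

Step 1: f(-1, 2) = 0, so P lies on C.
Step 2: partial derivatives
  f_x(x, y) = 6*x**2 - 4*x - y**2 + 1, f_y(x, y) = -2*x*y + 2*y + 1.
  f_x(P) = 7, f_y(P) = 9 (gradient nonzero, so P is smooth).
Step 3: tangent line at P: 7·(x − -1) + 9·(y − 2) = 0.
Expanding: 7*x + 9*y - 11 = 0.


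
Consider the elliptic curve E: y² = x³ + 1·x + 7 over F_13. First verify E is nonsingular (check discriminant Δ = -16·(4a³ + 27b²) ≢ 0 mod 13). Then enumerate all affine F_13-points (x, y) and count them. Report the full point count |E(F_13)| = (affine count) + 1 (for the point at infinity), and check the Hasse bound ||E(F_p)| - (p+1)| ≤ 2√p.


Affine points = {(1, 3), (1, 10), (2, 2), (2, 11), (4, 6), (4, 7), (9, 2), (9, 11), (10, 4), (10, 9), (11, 6), (11, 7)}; affine count = 12; |E(F_13)| = 13.

Discriminant check: Δ ∝ 4a³ + 27b² = 4·1³ + 27·7² = 4·1 + 27·49 ≡ 1 (mod 13). Nonzero ⇒ E is nonsingular.
For each x ∈ F_13, compute rhs = x³ + 1·x + 7 mod 13, then count y ∈ F_13 with y² ≡ rhs.
  x = 0: rhs = 7, matching y values: none (0 points).
  x = 1: rhs = 9, matching y values: 3, 10 (2 points).
  x = 2: rhs = 4, matching y values: 2, 11 (2 points).
  x = 3: rhs = 11, matching y values: none (0 points).
  x = 4: rhs = 10, matching y values: 6, 7 (2 points).
  x = 5: rhs = 7, matching y values: none (0 points).
  x = 6: rhs = 8, matching y values: none (0 points).
  x = 7: rhs = 6, matching y values: none (0 points).
  x = 8: rhs = 7, matching y values: none (0 points).
  x = 9: rhs = 4, matching y values: 2, 11 (2 points).
  x = 10: rhs = 3, matching y values: 4, 9 (2 points).
  x = 11: rhs = 10, matching y values: 6, 7 (2 points).
  x = 12: rhs = 5, matching y values: none (0 points).
Total affine count: 12.
Full point count |E(F_13)| = 12 + 1 = 13.
Hasse bound: |13 − (13+1)| = |-1| = 1 ≤ 2√13 ≈ 7.2111 ✓.


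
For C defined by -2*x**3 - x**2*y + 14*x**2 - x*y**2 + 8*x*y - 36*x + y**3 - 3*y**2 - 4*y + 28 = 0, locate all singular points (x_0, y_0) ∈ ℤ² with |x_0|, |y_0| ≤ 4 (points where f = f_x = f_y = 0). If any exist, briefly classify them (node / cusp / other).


Singular points: {(2, 2)}; classification: cusp.

Compute partial derivatives:
  f_x = -6*x**2 - 2*x*y + 28*x - y**2 + 8*y - 36.
  f_y = -x**2 - 2*x*y + 8*x + 3*y**2 - 6*y - 4.
Scan x_0 ∈ {−4, ..., 4}. For each x_0, f_y(x_0, y) is a polynomial in y; find its integer roots y ∈ {−4, ..., 4}, then test f_x and f at those candidates.
  x = -4: f_y(-4, y) = 3*y**2 + 2*y - 52; no integer root y with |y| ≤ 4.
  x = -3: f_y(-3, y) = 3*y**2 - 37; no integer root y with |y| ≤ 4.
  x = -2: f_y(-2, y) = 3*y**2 - 2*y - 24; no integer root y with |y| ≤ 4.
  x = -1: f_y(-1, y) = 3*y**2 - 4*y - 13; no integer root y with |y| ≤ 4.
  x = 0: f_y(0, y) = 3*y**2 - 6*y - 4; no integer root y with |y| ≤ 4.
  x = 1: f_y(1, y) = 3*y**2 - 8*y + 3; no integer root y with |y| ≤ 4.
  x = 2: f_y(2, y) = 3*y**2 - 10*y + 8; vanishes at y ∈ {2}. (2, 2): f_x = 0, f = 0 — SINGULAR.
  x = 3: f_y(3, y) = 3*y**2 - 12*y + 11; no integer root y with |y| ≤ 4.
  x = 4: f_y(4, y) = 3*y**2 - 14*y + 12; no integer root y with |y| ≤ 4.
Only singular point on the grid: (2, 2).
Classify: substitute x = 2 + u, y = 2 + v and expand: f = -2*u**3 - u**2*v - u*v**2 + v**3 + v**2.
No constant or linear terms (consistent with a singular point). Quadratic part: v**2. Cubic part: -2*u**3 - u**2*v - u*v**2 + v**3.
The quadratic part v**2 is a perfect square, so there is a single (double) tangent line v = 0, i.e. y = 2. Restricting the cubic part to that line (v = 0) leaves -2*u**3 ≠ 0, so f is not divisible by v and the branch is v² ≈ 2*u**3 to lowest order — this is a cusp.
Classification: cusp.


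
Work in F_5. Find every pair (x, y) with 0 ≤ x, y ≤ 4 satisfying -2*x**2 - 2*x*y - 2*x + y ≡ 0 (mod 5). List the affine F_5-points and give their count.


Affine F_5-points: {(0, 0), (1, 1), (2, 1), (4, 0)}; count = 4.

For each of the 25 pairs (x, y) ∈ F_5², evaluate f(x, y) mod 5. Record the zeros.
  x = 0: [0↦0, 1↦1, 2↦2, 3↦3, 4↦4]  zeros at y ∈ {0}
  x = 1: [0↦1, 1↦0, 2↦4, 3↦3, 4↦2]  zeros at y ∈ {1}
  x = 2: [0↦3, 1↦0, 2↦2, 3↦4, 4↦1]  zeros at y ∈ {1}
  x = 3: [0↦1, 1↦1, 2↦1, 3↦1, 4↦1]  zeros at y ∈ ∅
  x = 4: [0↦0, 1↦3, 2↦1, 3↦4, 4↦2]  zeros at y ∈ {0}
Collecting zeros: affine points = {(0, 0), (1, 1), (2, 1), (4, 0)}.
Total count |C(F_5)_aff| = 4.


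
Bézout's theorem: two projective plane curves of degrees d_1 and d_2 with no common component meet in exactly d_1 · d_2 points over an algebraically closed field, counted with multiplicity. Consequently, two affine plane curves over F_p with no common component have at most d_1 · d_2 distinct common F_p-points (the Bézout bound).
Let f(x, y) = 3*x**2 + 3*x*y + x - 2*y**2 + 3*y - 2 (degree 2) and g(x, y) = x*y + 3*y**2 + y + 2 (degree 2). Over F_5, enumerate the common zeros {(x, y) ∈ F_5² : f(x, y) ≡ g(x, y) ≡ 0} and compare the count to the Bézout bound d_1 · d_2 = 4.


Common zeros: ∅; count = 0; Bézout bound = 4.

deg(f) = 2, deg(g) = 2, so Bézout bound = 4.
Scan x ∈ F_5. For each x, list the y ∈ F_5 with f(x, y) ≡ 0 and those with g(x, y) ≡ 0 (mod 5); the common zeros in that column are the intersection.
  x = 0: f ≡ 0 at y ∈ ∅; g ≡ 0 at y ∈ ∅; common: ∅.
  x = 1: f ≡ 0 at y ∈ ∅; g ≡ 0 at y ∈ {3}; common: ∅.
  x = 2: f ≡ 0 at y ∈ ∅; g ≡ 0 at y ∈ {2}; common: ∅.
  x = 3: f ≡ 0 at y ∈ ∅; g ≡ 0 at y ∈ ∅; common: ∅.
  x = 4: f ≡ 0 at y ∈ {0}; g ≡ 0 at y ∈ {1, 4}; common: ∅.
Collecting: common zeros = ∅, so the count is 0.
Comparison with the Bézout bound: 0 ≤ 4 = deg(f)·deg(g), as expected for curves with no common component (the affine F_5-count falls short of the bound because intersections may lie at infinity, over extension fields, or carry multiplicity).


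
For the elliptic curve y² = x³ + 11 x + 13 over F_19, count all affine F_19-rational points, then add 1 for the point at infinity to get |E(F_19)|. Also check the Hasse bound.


Affine points = {(1, 5), (1, 14), (2, 9), (2, 10), (3, 4), (3, 15), (4, 8), (4, 11), (8, 9), (8, 10), (9, 9), (9, 10), (12, 7), (12, 12), (13, 4), (13, 15), (14, 2), (14, 17), (15, 0), (18, 1), (18, 18)}; affine count = 21; |E(F_19)| = 22.

Discriminant check: Δ ∝ 4a³ + 27b² = 4·11³ + 27·13² = 4·1331 + 27·169 ≡ 7 (mod 19). Nonzero ⇒ E is nonsingular.
For each x ∈ F_19, compute rhs = x³ + 11·x + 13 mod 19, then count y ∈ F_19 with y² ≡ rhs.
  x = 0: rhs = 13, matching y values: none (0 points).
  x = 1: rhs = 6, matching y values: 5, 14 (2 points).
  x = 2: rhs = 5, matching y values: 9, 10 (2 points).
  x = 3: rhs = 16, matching y values: 4, 15 (2 points).
  x = 4: rhs = 7, matching y values: 8, 11 (2 points).
  x = 5: rhs = 3, matching y values: none (0 points).
  x = 6: rhs = 10, matching y values: none (0 points).
  x = 7: rhs = 15, matching y values: none (0 points).
  x = 8: rhs = 5, matching y values: 9, 10 (2 points).
  x = 9: rhs = 5, matching y values: 9, 10 (2 points).
  x = 10: rhs = 2, matching y values: none (0 points).
  x = 11: rhs = 2, matching y values: none (0 points).
  x = 12: rhs = 11, matching y values: 7, 12 (2 points).
  x = 13: rhs = 16, matching y values: 4, 15 (2 points).
  x = 14: rhs = 4, matching y values: 2, 17 (2 points).
  x = 15: rhs = 0, matching y values: 0 (1 points).
  x = 16: rhs = 10, matching y values: none (0 points).
  x = 17: rhs = 2, matching y values: none (0 points).
  x = 18: rhs = 1, matching y values: 1, 18 (2 points).
Total affine count: 21.
Full point count |E(F_19)| = 21 + 1 = 22.
Hasse bound: |22 − (19+1)| = |2| = 2 ≤ 2√19 ≈ 8.7178 ✓.
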